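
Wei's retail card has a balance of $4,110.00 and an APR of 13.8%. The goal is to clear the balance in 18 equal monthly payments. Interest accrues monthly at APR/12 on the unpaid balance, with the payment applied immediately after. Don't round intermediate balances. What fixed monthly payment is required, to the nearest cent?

Monthly rate r = 13.8%/12 = 1.15% = 0.0115.
Level-payment amortization: P = B₀·r / (1 − (1+r)^(−n)) = 4110.00·0.0115 / (1 − 1.0115^(−18)).
Denominator 1 − (1+r)^(−18) = 0.186019442.
P = 47.265 / 0.186019442 ≈ 254.09.

$254.09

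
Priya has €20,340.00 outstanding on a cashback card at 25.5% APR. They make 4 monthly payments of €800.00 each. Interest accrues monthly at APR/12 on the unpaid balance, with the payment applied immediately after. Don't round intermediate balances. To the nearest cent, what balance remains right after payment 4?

€18,821.34

Monthly rate r = 25.5%/12 = 2.125% = 0.02125.
Each month: B ← B·(1+r) − €800.00.
Month 1: interest €432.23; balance after payment €19,972.22.
Month 2: interest €424.41; balance after payment €19,596.63.
Month 3: interest €416.43; balance after payment €19,213.06.
Month 4: interest €408.28; balance after payment €18,821.34.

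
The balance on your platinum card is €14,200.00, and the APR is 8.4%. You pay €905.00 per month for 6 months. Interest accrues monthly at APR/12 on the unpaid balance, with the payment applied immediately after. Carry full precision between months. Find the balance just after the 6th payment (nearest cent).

Monthly rate r = 8.4%/12 = 0.7% = 0.007.
Each month: B ← B·(1+r) − €905.00.
Month 1: interest €99.40; balance after payment €13,394.40.
Month 2: interest €93.76; balance after payment €12,583.16.
Month 3: interest €88.08; balance after payment €11,766.24.
Month 4: interest €82.36; balance after payment €10,943.61.
Month 5: interest €76.61; balance after payment €10,115.21.
Month 6: interest €70.81; balance after payment €9,281.02.

€9,281.02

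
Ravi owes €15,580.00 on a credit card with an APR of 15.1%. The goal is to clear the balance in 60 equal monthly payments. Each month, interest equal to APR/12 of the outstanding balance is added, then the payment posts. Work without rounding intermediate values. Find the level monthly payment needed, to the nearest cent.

Monthly rate r = 15.1%/12 = 1.25833% = 0.0125833.
Level-payment amortization: P = B₀·r / (1 − (1+r)^(−n)) = 15580.00·0.0125833 / (1 − 1.01258^(−60)).
Denominator 1 − (1+r)^(−60) = 0.527770068.
P = 196.048 / 0.527770068 ≈ 371.47.

€371.47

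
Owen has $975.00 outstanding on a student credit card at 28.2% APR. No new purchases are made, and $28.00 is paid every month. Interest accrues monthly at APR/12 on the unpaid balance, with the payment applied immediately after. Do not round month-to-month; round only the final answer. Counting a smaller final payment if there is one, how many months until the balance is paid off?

74 months

Monthly rate r = 28.2%/12 = 2.35% = 0.0235.
Recurrence: B ← B·(1+r) − $28.00.
Month 1: interest $22.91; balance after payment $969.91.
Month 2: interest $22.79; balance after payment $964.71.
Closed form: n = −ln(1 − rB₀/P)/ln(1+r) = −ln(0.1817)/ln(1.0235) ≈ 73.420, so the balance reaches zero during payment 74.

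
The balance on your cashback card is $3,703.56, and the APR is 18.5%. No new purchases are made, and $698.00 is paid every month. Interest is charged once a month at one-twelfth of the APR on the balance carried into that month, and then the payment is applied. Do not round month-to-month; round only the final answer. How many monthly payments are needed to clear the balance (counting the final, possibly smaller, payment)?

6 payments

Monthly rate r = 18.5%/12 = 1.54167% = 0.0154167.
Recurrence: B ← B·(1+r) − $698.00.
Month 1: interest $57.10; balance after payment $3,062.66.
Month 2: interest $47.22; balance after payment $2,411.87.
Month 3: interest $37.18; balance after payment $1,751.06.
Month 4: interest $27.00; balance after payment $1,080.05.
Month 5: interest $16.65; balance after payment $398.70.
Month 6: interest $6.15; balance after payment $0.00.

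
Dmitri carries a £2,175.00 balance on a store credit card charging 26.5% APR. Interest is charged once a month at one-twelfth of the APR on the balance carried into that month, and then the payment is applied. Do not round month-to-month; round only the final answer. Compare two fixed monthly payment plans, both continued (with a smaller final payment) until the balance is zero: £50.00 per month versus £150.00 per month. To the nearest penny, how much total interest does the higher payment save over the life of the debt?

£4,753.41

Monthly rate r = 26.5%/12 = 2.20833% = 0.0220833.
At £50.00/mo: n = ⌈−ln(1 − rB₀/P)/ln(1+r)⌉ = 149 payments (last £4.29); total interest = total paid − £2,175.00 = £5,229.29.
At £150.00/mo: 18 payments (last £100.88); total interest £475.88.
Interest saved = £5,229.29 − £475.88 = £4,753.41.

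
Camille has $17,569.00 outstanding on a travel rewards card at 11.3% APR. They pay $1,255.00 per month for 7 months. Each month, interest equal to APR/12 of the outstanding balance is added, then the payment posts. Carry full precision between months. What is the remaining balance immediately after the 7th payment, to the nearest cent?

$9,723.22

Monthly rate r = 11.3%/12 = 0.941667% = 0.00941667.
Each month: B ← B·(1+r) − $1,255.00.
Month 1: interest $165.44; balance after payment $16,479.44.
Month 2: interest $155.18; balance after payment $15,379.62.
Month 3: interest $144.82; balance after payment $14,269.45.
Month 4: interest $134.37; balance after payment $13,148.82.
Month 5: interest $123.82; balance after payment $12,017.64.
Month 6: interest $113.17; balance after payment $10,875.80.
Month 7: interest $102.41; balance after payment $9,723.22.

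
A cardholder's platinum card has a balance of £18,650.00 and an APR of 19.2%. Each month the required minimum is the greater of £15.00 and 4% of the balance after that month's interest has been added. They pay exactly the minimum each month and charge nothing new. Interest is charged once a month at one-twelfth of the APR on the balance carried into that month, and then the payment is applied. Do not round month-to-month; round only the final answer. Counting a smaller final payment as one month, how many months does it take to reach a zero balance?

Monthly rate r = 19.2%/12 = 1.6% = 0.016.
While 4% of the post-interest balance exceeds £15.00, each month B ← (B·(1+r))·(1 − 0.04), i.e. B shrinks by the factor (1+r)·0.96 = 0.97536.
This holds for months 1–158. Entering month 159 the balance is £362.03; 4% of the post-interest balance is now below £15.00, so the flat £15.00 minimum applies from here.
From month 159 a fixed £15.00 at rate r clears £362.03 in 31 more payments. Total: 158 + 31 = 189 months.

189 months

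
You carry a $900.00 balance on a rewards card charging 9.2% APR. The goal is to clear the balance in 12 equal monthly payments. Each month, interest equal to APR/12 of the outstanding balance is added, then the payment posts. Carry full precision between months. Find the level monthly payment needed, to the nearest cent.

$78.79

Monthly rate r = 9.2%/12 = 0.766667% = 0.00766667.
Level-payment amortization: P = B₀·r / (1 − (1+r)^(−n)) = 900.00·0.00766667 / (1 − 1.00767^(−12)).
Denominator 1 − (1+r)^(−12) = 0.0875747599.
P = 6.9 / 0.0875747599 ≈ 78.79.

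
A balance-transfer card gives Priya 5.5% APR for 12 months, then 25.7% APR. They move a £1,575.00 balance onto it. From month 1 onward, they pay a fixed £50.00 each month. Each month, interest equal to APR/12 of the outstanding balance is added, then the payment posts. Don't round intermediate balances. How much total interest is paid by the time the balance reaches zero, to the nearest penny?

£431.83

Promo months 1–12 at r₀ = 5.5%/12 = 0.00458333; months 13+ at r₁ = 25.7%/12 = 0.0214167.
After month 12: iterate B ← B·(1+r₀) − £50.00 for 12 months → £1,048.48.
Then at r₁ with £50.00/mo: n₂ = −ln(1 − r₁·B/P)/ln(1+r₁) ≈ 28.14 → 29 more payments.
Total paid = 40·£50.00 + £6.83 = £2,006.83; interest = £2,006.83 − £1,575.00 = £431.83.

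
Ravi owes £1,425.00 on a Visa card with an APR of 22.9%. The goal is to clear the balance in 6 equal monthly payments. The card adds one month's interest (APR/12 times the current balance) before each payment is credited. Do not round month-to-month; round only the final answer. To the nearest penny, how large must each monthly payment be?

Monthly rate r = 22.9%/12 = 1.90833% = 0.0190833.
Level-payment amortization: P = B₀·r / (1 − (1+r)^(−n)) = 1425.00·0.0190833 / (1 − 1.01908^(−6)).
Denominator 1 − (1+r)^(−6) = 0.10722544.
P = 27.1937 / 0.10722544 ≈ 253.61.

£253.61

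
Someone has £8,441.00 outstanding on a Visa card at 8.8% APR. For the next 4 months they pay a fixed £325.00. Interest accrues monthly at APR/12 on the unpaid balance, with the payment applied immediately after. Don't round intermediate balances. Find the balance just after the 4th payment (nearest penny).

£7,376.97

Monthly rate r = 8.8%/12 = 0.733333% = 0.00733333.
Each month: B ← B·(1+r) − £325.00.
Month 1: interest £61.90; balance after payment £8,177.90.
Month 2: interest £59.97; balance after payment £7,912.87.
Month 3: interest £58.03; balance after payment £7,645.90.
Month 4: interest £56.07; balance after payment £7,376.97.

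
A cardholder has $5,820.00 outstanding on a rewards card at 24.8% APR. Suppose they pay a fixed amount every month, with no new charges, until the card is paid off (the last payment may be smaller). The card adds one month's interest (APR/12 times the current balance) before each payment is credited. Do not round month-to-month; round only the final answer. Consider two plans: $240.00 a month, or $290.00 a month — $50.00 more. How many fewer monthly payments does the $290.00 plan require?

Monthly rate r = 24.8%/12 = 2.06667% = 0.0206667.
At $240.00/mo: n = ⌈−ln(1 − rB₀/P)/ln(1+r)⌉ = 34 payments (last $239.76); total interest = total paid − $5,820.00 = $2,339.76.
At $290.00/mo: 27 payments (last $55.39); total interest $1,775.39.
Payments saved = 34 − 27 = 7.

7 fewer payments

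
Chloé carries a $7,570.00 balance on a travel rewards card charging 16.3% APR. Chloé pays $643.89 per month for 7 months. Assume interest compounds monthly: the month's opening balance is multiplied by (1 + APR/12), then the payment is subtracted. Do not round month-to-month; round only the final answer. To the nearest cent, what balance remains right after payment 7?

Monthly rate r = 16.3%/12 = 1.35833% = 0.0135833.
Each month: B ← B·(1+r) − $643.89.
Month 1: interest $102.83; balance after payment $7,028.94.
Month 2: interest $95.48; balance after payment $6,480.52.
Month 3: interest $88.03; balance after payment $5,924.66.
Month 4: interest $80.48; balance after payment $5,361.25.
Month 5: interest $72.82; balance after payment $4,790.18.
Month 6: interest $65.07; balance after payment $4,211.36.
Month 7: interest $57.20; balance after payment $3,624.67.

$3,624.67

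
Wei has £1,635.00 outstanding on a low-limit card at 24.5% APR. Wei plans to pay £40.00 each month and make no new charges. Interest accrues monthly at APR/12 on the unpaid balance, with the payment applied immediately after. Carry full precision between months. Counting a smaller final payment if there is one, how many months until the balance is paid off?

Monthly rate r = 24.5%/12 = 2.04167% = 0.0204167.
Recurrence: B ← B·(1+r) − £40.00.
Month 1: interest £33.38; balance after payment £1,628.38.
Month 2: interest £33.25; balance after payment £1,621.63.
Closed form: n = −ln(1 − rB₀/P)/ln(1+r) = −ln(0.16547)/ln(1.02042) ≈ 89.009, so the balance reaches zero during payment 90.

90 months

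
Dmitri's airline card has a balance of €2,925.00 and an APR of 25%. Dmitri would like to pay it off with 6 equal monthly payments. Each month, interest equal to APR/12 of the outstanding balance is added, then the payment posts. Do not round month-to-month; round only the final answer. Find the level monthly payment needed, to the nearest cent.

€523.66

Monthly rate r = 25%/12 = 2.08333% = 0.0208333.
Level-payment amortization: P = B₀·r / (1 − (1+r)^(−n)) = 2925.00·0.0208333 / (1 − 1.02083^(−6)).
Denominator 1 − (1+r)^(−6) = 0.116368999.
P = 60.9375 / 0.116368999 ≈ 523.66.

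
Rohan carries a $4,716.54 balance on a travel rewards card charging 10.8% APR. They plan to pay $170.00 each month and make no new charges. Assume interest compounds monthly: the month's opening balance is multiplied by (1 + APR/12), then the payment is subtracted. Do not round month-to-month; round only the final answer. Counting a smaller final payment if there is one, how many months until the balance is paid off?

33 payments

Monthly rate r = 10.8%/12 = 0.9% = 0.009.
Recurrence: B ← B·(1+r) − $170.00.
Month 1: interest $42.45; balance after payment $4,588.99.
Month 2: interest $41.30; balance after payment $4,460.29.
Closed form: n = −ln(1 − rB₀/P)/ln(1+r) = −ln(0.7503)/ln(1.009) ≈ 32.064, so the balance reaches zero during payment 33.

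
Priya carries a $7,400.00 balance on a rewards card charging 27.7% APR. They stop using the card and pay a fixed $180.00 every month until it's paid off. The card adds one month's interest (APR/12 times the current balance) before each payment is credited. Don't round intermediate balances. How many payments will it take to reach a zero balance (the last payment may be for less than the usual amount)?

131 payments

Monthly rate r = 27.7%/12 = 2.30833% = 0.0230833.
Recurrence: B ← B·(1+r) − $180.00.
Month 1: interest $170.82; balance after payment $7,390.82.
Month 2: interest $170.60; balance after payment $7,381.42.
Closed form: n = −ln(1 − rB₀/P)/ln(1+r) = −ln(0.051019)/ln(1.02308) ≈ 130.388, so the balance reaches zero during payment 131.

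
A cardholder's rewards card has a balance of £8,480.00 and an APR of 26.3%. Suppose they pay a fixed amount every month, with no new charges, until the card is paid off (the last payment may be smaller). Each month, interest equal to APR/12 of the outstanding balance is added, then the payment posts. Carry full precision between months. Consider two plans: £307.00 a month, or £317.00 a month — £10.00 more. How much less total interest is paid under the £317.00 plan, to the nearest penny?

Monthly rate r = 26.3%/12 = 2.19167% = 0.0219167.
At £307.00/mo: n = ⌈−ln(1 − rB₀/P)/ln(1+r)⌉ = 43 payments (last £273.45); total interest = total paid − £8,480.00 = £4,687.45.
At £317.00/mo: 41 payments (last £225.70); total interest £4,425.70.
Interest saved = £4,687.45 − £4,425.70 = £261.75.

£261.75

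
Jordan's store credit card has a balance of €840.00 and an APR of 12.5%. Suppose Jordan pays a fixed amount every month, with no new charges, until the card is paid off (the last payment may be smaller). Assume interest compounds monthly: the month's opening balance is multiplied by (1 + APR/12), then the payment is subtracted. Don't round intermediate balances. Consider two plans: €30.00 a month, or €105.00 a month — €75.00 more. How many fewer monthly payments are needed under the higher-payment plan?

Monthly rate r = 12.5%/12 = 1.04167% = 0.0104167.
At €30.00/mo: n = ⌈−ln(1 − rB₀/P)/ln(1+r)⌉ = 34 payments (last €8.34); total interest = total paid − €840.00 = €158.34.
At €105.00/mo: 9 payments (last €41.77); total interest €41.77.
Payments saved = 34 − 9 = 25.

25 fewer payments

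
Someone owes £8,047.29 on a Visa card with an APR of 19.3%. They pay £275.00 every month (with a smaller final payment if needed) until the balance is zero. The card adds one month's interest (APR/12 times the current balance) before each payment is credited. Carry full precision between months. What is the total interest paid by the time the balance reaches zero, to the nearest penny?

Monthly rate r = 19.3%/12 = 1.60833% = 0.0160833.
Payoff takes n = ⌈−ln(1 − rB₀/P)/ln(1+r)⌉ = ⌈39.867⌉ = 40 payments; the last is £238.72.
Total paid = 39·£275.00 + £238.72 = £10,963.72.
Total interest = total paid − principal = £10,963.72 − £8,047.29 = £2,916.43.

£2,916.43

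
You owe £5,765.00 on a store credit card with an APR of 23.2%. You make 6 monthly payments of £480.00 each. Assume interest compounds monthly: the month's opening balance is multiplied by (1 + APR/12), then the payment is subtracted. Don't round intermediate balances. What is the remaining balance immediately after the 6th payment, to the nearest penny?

Monthly rate r = 23.2%/12 = 1.93333% = 0.0193333.
Each month: B ← B·(1+r) − £480.00.
Month 1: interest £111.46; balance after payment £5,396.46.
Month 2: interest £104.33; balance after payment £5,020.79.
Month 3: interest £97.07; balance after payment £4,637.86.
Month 4: interest £89.67; balance after payment £4,247.52.
Month 5: interest £82.12; balance after payment £3,849.64.
Month 6: interest £74.43; balance after payment £3,444.07.

£3,444.07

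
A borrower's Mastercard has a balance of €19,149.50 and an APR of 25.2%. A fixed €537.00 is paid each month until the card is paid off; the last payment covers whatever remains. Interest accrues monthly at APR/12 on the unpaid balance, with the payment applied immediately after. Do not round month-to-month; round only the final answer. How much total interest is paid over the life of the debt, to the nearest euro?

Monthly rate r = 25.2%/12 = 2.1% = 0.021.
Payoff takes n = ⌈−ln(1 − rB₀/P)/ln(1+r)⌉ = ⌈66.486⌉ = 67 payments; the last is €262.62.
Total paid = 66·€537.00 + €262.62 = €35,704.62.
Total interest = total paid − principal = €35,704.62 − €19,149.50 = €16,555.12.

€16,555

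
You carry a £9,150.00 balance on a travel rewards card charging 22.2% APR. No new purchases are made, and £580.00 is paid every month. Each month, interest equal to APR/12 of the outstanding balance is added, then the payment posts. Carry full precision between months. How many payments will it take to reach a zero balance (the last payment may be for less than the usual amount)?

Monthly rate r = 22.2%/12 = 1.85% = 0.0185.
Recurrence: B ← B·(1+r) − £580.00.
Month 1: interest £169.28; balance after payment £8,739.27.
Month 2: interest £161.68; balance after payment £8,320.95.
Closed form: n = −ln(1 − rB₀/P)/ln(1+r) = −ln(0.70815)/ln(1.0185) ≈ 18.826, so the balance reaches zero during payment 19.

19 months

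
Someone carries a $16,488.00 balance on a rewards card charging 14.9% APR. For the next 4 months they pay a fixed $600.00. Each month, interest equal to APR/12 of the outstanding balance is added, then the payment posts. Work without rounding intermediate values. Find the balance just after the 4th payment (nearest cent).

Monthly rate r = 14.9%/12 = 1.24167% = 0.0124167.
Each month: B ← B·(1+r) − $600.00.
Month 1: interest $204.73; balance after payment $16,092.73.
Month 2: interest $199.82; balance after payment $15,692.54.
Month 3: interest $194.85; balance after payment $15,287.39.
Month 4: interest $189.82; balance after payment $14,877.21.

$14,877.21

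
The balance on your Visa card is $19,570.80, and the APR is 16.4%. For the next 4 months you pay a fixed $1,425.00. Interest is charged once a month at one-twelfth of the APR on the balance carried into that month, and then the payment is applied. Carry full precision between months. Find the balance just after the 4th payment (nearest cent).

Monthly rate r = 16.4%/12 = 1.36667% = 0.0136667.
Each month: B ← B·(1+r) − $1,425.00.
Month 1: interest $267.47; balance after payment $18,413.27.
Month 2: interest $251.65; balance after payment $17,239.92.
Month 3: interest $235.61; balance after payment $16,050.53.
Month 4: interest $219.36; balance after payment $14,844.88.

$14,844.88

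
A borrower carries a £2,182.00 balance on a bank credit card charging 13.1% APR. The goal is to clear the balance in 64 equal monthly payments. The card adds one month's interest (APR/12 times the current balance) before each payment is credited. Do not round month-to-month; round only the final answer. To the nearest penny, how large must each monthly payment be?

Monthly rate r = 13.1%/12 = 1.09167% = 0.0109167.
Level-payment amortization: P = B₀·r / (1 − (1+r)^(−n)) = 2182.00·0.0109167 / (1 − 1.01092^(−64)).
Denominator 1 − (1+r)^(−64) = 0.500865979.
P = 23.8202 / 0.500865979 ≈ 47.56.

£47.56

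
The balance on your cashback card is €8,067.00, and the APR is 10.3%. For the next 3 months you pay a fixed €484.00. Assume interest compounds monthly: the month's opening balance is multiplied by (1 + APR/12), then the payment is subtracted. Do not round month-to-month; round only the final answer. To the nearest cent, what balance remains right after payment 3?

Monthly rate r = 10.3%/12 = 0.858333% = 0.00858333.
Each month: B ← B·(1+r) − €484.00.
Month 1: interest €69.24; balance after payment €7,652.24.
Month 2: interest €65.68; balance after payment €7,233.92.
Month 3: interest €62.09; balance after payment €6,812.01.

€6,812.01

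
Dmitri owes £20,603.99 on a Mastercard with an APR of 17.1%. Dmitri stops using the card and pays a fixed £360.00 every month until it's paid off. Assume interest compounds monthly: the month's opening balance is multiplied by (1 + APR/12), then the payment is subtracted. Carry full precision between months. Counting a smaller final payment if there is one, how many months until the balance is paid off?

Monthly rate r = 17.1%/12 = 1.425% = 0.01425.
Recurrence: B ← B·(1+r) − £360.00.
Month 1: interest £293.61; balance after payment £20,537.60.
Month 2: interest £292.66; balance after payment £20,470.26.
Closed form: n = −ln(1 − rB₀/P)/ln(1+r) = −ln(0.18443)/ln(1.01425) ≈ 119.476, so the balance reaches zero during payment 120.

120 months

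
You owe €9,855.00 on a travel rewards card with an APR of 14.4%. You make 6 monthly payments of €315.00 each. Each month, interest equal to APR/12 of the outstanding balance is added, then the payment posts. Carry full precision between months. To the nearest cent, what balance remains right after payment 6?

Monthly rate r = 14.4%/12 = 1.2% = 0.012.
Each month: B ← B·(1+r) − €315.00.
Month 1: interest €118.26; balance after payment €9,658.26.
Month 2: interest €115.90; balance after payment €9,459.16.
Month 3: interest €113.51; balance after payment €9,257.67.
Month 4: interest €111.09; balance after payment €9,053.76.
Month 5: interest €108.65; balance after payment €8,847.41.
Month 6: interest €106.17; balance after payment €8,638.58.

€8,638.58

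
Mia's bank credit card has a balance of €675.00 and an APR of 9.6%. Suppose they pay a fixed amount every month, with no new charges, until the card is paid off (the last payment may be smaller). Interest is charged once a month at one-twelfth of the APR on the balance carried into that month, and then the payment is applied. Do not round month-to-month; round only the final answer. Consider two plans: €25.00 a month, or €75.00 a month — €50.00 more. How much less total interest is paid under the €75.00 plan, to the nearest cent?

Monthly rate r = 9.6%/12 = 0.8% = 0.008.
At €25.00/mo: n = ⌈−ln(1 − rB₀/P)/ln(1+r)⌉ = 31 payments (last €13.52); total interest = total paid − €675.00 = €88.52.
At €75.00/mo: 10 payments (last €28.40); total interest €28.40.
Interest saved = €88.52 − €28.40 = €60.12.

€60.12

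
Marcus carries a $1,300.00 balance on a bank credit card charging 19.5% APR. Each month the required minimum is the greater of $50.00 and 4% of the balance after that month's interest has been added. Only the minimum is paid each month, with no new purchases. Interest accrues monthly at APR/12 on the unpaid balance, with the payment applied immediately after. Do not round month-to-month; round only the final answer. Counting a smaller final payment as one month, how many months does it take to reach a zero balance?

34 months

Monthly rate r = 19.5%/12 = 1.625% = 0.01625.
While 4% of the post-interest balance exceeds $50.00, each month B ← (B·(1+r))·(1 − 0.04), i.e. B shrinks by the factor (1+r)·0.96 = 0.9756.
This holds for months 1–3. Entering month 4 the balance is $1,207.14; 4% of the post-interest balance is now below $50.00, so the flat $50.00 minimum applies from here.
From month 4 a fixed $50.00 at rate r clears $1,207.14 in 31 more payments. Total: 3 + 31 = 34 months.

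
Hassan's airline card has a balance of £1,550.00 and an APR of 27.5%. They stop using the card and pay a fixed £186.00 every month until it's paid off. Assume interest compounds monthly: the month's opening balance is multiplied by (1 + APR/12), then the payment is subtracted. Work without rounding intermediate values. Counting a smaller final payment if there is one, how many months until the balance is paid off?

10 months

Monthly rate r = 27.5%/12 = 2.29167% = 0.0229167.
Recurrence: B ← B·(1+r) − £186.00.
Month 1: interest £35.52; balance after payment £1,399.52.
Month 2: interest £32.07; balance after payment £1,245.59.
Closed form: n = −ln(1 − rB₀/P)/ln(1+r) = −ln(0.80903)/ln(1.02292) ≈ 9.353, so the balance reaches zero during payment 10.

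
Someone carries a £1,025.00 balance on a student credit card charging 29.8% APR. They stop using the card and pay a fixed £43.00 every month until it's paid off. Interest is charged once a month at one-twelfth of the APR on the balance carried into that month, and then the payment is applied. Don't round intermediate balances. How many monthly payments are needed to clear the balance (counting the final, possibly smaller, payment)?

37 months

Monthly rate r = 29.8%/12 = 2.48333% = 0.0248333.
Recurrence: B ← B·(1+r) − £43.00.
Month 1: interest £25.45; balance after payment £1,007.45.
Month 2: interest £25.02; balance after payment £989.47.
Closed form: n = −ln(1 − rB₀/P)/ln(1+r) = −ln(0.40804)/ln(1.02483) ≈ 36.542, so the balance reaches zero during payment 37.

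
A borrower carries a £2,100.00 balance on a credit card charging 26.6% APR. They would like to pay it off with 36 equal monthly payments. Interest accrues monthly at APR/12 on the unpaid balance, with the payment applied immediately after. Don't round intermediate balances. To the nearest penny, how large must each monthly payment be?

£85.28

Monthly rate r = 26.6%/12 = 2.21667% = 0.0221667.
Level-payment amortization: P = B₀·r / (1 − (1+r)^(−n)) = 2100.00·0.0221667 / (1 − 1.02217^(−36)).
Denominator 1 − (1+r)^(−36) = 0.545830166.
P = 46.55 / 0.545830166 ≈ 85.28.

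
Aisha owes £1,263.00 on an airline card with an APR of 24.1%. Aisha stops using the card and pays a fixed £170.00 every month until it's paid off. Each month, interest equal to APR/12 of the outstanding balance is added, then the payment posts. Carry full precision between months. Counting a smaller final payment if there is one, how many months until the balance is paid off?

9 months

Monthly rate r = 24.1%/12 = 2.00833% = 0.0200833.
Recurrence: B ← B·(1+r) − £170.00.
Month 1: interest £25.37; balance after payment £1,118.37.
Month 2: interest £22.46; balance after payment £970.83.
Closed form: n = −ln(1 − rB₀/P)/ln(1+r) = −ln(0.85079)/ln(1.02008) ≈ 8.126, so the balance reaches zero during payment 9.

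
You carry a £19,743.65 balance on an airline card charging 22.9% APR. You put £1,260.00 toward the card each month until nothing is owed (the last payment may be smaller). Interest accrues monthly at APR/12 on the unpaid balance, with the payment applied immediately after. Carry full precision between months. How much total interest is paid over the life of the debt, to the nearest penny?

£3,939.64

Monthly rate r = 22.9%/12 = 1.90833% = 0.0190833.
Payoff takes n = ⌈−ln(1 − rB₀/P)/ln(1+r)⌉ = ⌈18.795⌉ = 19 payments; the last is £1,003.29.
Total paid = 18·£1,260.00 + £1,003.29 = £23,683.29.
Total interest = total paid − principal = £23,683.29 − £19,743.65 = £3,939.64.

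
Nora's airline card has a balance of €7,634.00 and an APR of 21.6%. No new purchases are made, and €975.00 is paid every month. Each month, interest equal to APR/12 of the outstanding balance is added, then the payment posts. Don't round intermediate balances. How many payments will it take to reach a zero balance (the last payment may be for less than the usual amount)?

9 months

Monthly rate r = 21.6%/12 = 1.8% = 0.018.
Recurrence: B ← B·(1+r) − €975.00.
Month 1: interest €137.41; balance after payment €6,796.41.
Month 2: interest €122.34; balance after payment €5,943.75.
Closed form: n = −ln(1 − rB₀/P)/ln(1+r) = −ln(0.85906)/ln(1.018) ≈ 8.515, so the balance reaches zero during payment 9.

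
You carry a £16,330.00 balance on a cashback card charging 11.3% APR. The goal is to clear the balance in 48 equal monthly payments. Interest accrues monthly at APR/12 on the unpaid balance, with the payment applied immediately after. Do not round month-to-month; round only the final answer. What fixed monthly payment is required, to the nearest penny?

Monthly rate r = 11.3%/12 = 0.941667% = 0.00941667.
Level-payment amortization: P = B₀·r / (1 − (1+r)^(−n)) = 16330.00·0.00941667 / (1 − 1.00942^(−48)).
Denominator 1 − (1+r)^(−48) = 0.362298581.
P = 153.774 / 0.362298581 ≈ 424.44.

£424.44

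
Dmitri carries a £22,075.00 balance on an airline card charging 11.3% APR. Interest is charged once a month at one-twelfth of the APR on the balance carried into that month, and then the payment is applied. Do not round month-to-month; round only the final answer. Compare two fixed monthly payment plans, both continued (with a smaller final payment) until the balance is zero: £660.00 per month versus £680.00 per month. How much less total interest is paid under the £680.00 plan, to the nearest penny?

£167.81

Monthly rate r = 11.3%/12 = 0.941667% = 0.00941667.
At £660.00/mo: n = ⌈−ln(1 − rB₀/P)/ln(1+r)⌉ = 41 payments (last £238.18); total interest = total paid − £22,075.00 = £4,563.18.
At £680.00/mo: 39 payments (last £630.37); total interest £4,395.37.
Interest saved = £4,563.18 − £4,395.37 = £167.81.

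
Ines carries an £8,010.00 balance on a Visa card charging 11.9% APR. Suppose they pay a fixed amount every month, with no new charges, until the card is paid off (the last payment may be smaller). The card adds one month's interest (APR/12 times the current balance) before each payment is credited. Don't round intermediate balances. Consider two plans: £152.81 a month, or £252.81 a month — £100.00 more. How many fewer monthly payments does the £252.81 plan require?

Monthly rate r = 11.9%/12 = 0.991667% = 0.00991667.
At £152.81/mo: n = ⌈−ln(1 − rB₀/P)/ln(1+r)⌉ = 75 payments (last £52.19); total interest = total paid − £8,010.00 = £3,350.13.
At £252.81/mo: 39 payments (last £56.32); total interest £1,653.10.
Payments saved = 75 − 39 = 36.

36 fewer payments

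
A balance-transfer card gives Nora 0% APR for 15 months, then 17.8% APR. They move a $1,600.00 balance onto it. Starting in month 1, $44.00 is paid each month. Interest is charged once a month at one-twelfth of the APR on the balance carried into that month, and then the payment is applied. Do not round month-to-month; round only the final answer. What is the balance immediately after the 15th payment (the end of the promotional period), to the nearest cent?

$940.00

Promo months 1–15 at r₀ = 0%/12 = 0; months 16+ at r₁ = 17.8%/12 = 0.0148333.
After month 15 (no interest yet): B = $1,600.00 − 15·$44.00 = $940.00.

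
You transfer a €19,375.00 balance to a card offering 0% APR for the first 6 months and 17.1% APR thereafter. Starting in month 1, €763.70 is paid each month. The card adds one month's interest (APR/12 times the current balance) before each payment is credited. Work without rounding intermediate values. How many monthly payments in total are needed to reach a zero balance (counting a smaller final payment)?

Promo months 1–6 at r₀ = 0%/12 = 0; months 7+ at r₁ = 17.1%/12 = 0.01425.
After month 6 (no interest yet): B = €19,375.00 − 6·€763.70 = €14,792.80.
Then at r₁ with €763.70/mo: n₂ = −ln(1 − r₁·B/P)/ln(1+r₁) ≈ 22.83 → 23 more payments.

29 payments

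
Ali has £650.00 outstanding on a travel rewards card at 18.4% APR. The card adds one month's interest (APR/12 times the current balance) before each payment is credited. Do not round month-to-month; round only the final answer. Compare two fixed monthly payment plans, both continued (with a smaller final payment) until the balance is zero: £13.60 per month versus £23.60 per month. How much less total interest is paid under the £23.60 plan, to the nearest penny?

£328.65

Monthly rate r = 18.4%/12 = 1.53333% = 0.0153333.
At £13.60/mo: n = ⌈−ln(1 − rB₀/P)/ln(1+r)⌉ = 87 payments (last £10.08); total interest = total paid − £650.00 = £529.68.
At £23.60/mo: 37 payments (last £1.43); total interest £201.03.
Interest saved = £529.68 − £201.03 = £328.65.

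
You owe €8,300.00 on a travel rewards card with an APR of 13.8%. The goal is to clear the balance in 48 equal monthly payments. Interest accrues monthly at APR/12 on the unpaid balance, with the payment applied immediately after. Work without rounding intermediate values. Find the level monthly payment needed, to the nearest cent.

€225.98

Monthly rate r = 13.8%/12 = 1.15% = 0.0115.
Level-payment amortization: P = B₀·r / (1 − (1+r)^(−n)) = 8300.00·0.0115 / (1 − 1.0115^(−48)).
Denominator 1 − (1+r)^(−48) = 0.422386388.
P = 95.45 / 0.422386388 ≈ 225.98.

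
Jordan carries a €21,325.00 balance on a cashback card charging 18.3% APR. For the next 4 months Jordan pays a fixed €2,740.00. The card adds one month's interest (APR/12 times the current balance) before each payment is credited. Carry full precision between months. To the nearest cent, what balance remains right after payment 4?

€11,442.62

Monthly rate r = 18.3%/12 = 1.525% = 0.01525.
Each month: B ← B·(1+r) − €2,740.00.
Month 1: interest €325.21; balance after payment €18,910.21.
Month 2: interest €288.38; balance after payment €16,458.59.
Month 3: interest €250.99; balance after payment €13,969.58.
Month 4: interest €213.04; balance after payment €11,442.62.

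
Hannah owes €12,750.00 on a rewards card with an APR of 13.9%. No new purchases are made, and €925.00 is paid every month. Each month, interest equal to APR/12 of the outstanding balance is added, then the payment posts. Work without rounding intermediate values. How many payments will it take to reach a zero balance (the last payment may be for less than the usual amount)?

Monthly rate r = 13.9%/12 = 1.15833% = 0.0115833.
Recurrence: B ← B·(1+r) − €925.00.
Month 1: interest €147.69; balance after payment €11,972.69.
Month 2: interest €138.68; balance after payment €11,186.37.
Closed form: n = −ln(1 − rB₀/P)/ln(1+r) = −ln(0.84034)/ln(1.01158) ≈ 15.104, so the balance reaches zero during payment 16.

16 months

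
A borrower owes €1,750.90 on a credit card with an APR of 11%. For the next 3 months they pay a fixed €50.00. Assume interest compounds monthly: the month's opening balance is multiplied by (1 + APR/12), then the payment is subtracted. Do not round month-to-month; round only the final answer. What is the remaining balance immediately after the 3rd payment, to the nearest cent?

Monthly rate r = 11%/12 = 0.916667% = 0.00916667.
Each month: B ← B·(1+r) − €50.00.
Month 1: interest €16.05; balance after payment €1,716.95.
Month 2: interest €15.74; balance after payment €1,682.69.
Month 3: interest €15.42; balance after payment €1,648.11.

€1,648.11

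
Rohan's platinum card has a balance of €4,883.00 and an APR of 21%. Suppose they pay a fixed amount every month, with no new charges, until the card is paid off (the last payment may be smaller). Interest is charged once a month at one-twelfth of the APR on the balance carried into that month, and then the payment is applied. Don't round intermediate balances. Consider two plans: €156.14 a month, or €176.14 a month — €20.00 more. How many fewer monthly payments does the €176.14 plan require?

Monthly rate r = 21%/12 = 1.75% = 0.0175.
At €156.14/mo: n = ⌈−ln(1 − rB₀/P)/ln(1+r)⌉ = 46 payments (last €106.46); total interest = total paid − €4,883.00 = €2,249.76.
At €176.14/mo: 39 payments (last €47.12); total interest €1,857.44.
Payments saved = 46 − 39 = 7.

7 fewer payments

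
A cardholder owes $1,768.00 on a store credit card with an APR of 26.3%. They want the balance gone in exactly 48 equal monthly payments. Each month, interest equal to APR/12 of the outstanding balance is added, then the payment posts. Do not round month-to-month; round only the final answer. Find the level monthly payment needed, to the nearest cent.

$59.91

Monthly rate r = 26.3%/12 = 2.19167% = 0.0219167.
Level-payment amortization: P = B₀·r / (1 − (1+r)^(−n)) = 1768.00·0.0219167 / (1 − 1.02192^(−48)).
Denominator 1 − (1+r)^(−48) = 0.646770592.
P = 38.7487 / 0.646770592 ≈ 59.91.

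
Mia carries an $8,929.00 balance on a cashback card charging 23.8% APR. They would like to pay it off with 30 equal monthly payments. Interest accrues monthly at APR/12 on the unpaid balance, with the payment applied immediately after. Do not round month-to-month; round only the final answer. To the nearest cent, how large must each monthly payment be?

$397.77

Monthly rate r = 23.8%/12 = 1.98333% = 0.0198333.
Level-payment amortization: P = B₀·r / (1 − (1+r)^(−n)) = 8929.00·0.0198333 / (1 − 1.01983^(−30)).
Denominator 1 − (1+r)^(−30) = 0.445216015.
P = 177.092 / 0.445216015 ≈ 397.77.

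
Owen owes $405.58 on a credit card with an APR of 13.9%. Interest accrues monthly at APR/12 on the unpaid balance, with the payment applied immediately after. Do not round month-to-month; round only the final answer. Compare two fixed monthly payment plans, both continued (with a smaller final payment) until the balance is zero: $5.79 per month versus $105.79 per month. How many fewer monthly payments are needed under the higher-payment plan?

Monthly rate r = 13.9%/12 = 1.15833% = 0.0115833.
At $5.79/mo: n = ⌈−ln(1 − rB₀/P)/ln(1+r)⌉ = 145 payments (last $4.87); total interest = total paid − $405.58 = $433.05.
At $105.79/mo: 4 payments (last $99.92); total interest $11.71.
Payments saved = 145 − 4 = 141.

141 fewer payments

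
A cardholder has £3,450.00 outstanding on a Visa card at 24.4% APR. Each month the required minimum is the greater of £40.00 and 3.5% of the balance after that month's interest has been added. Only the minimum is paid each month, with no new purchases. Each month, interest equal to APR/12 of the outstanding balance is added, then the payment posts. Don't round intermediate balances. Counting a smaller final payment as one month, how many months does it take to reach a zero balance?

115 months

Monthly rate r = 24.4%/12 = 2.03333% = 0.0203333.
While 3.5% of the post-interest balance exceeds £40.00, each month B ← (B·(1+r))·(1 − 0.035), i.e. B shrinks by the factor (1+r)·0.965 = 0.98462.
This holds for months 1–73. Entering month 74 the balance is £1,112.97; 3.5% of the post-interest balance is now below £40.00, so the flat £40.00 minimum applies from here.
From month 74 a fixed £40.00 at rate r clears £1,112.97 in 42 more payments. Total: 73 + 42 = 115 months.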